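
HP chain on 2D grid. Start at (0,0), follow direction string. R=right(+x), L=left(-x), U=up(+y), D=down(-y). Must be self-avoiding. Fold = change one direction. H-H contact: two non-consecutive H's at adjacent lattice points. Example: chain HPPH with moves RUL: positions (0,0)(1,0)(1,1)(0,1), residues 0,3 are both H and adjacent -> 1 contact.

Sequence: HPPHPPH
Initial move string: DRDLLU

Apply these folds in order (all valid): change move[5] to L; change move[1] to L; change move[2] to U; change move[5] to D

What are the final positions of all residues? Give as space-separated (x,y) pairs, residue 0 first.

Answer: (0,0) (0,-1) (-1,-1) (-1,0) (-2,0) (-3,0) (-3,-1)

Derivation:
Initial moves: DRDLLU
Fold: move[5]->L => DRDLLL (positions: [(0, 0), (0, -1), (1, -1), (1, -2), (0, -2), (-1, -2), (-2, -2)])
Fold: move[1]->L => DLDLLL (positions: [(0, 0), (0, -1), (-1, -1), (-1, -2), (-2, -2), (-3, -2), (-4, -2)])
Fold: move[2]->U => DLULLL (positions: [(0, 0), (0, -1), (-1, -1), (-1, 0), (-2, 0), (-3, 0), (-4, 0)])
Fold: move[5]->D => DLULLD (positions: [(0, 0), (0, -1), (-1, -1), (-1, 0), (-2, 0), (-3, 0), (-3, -1)])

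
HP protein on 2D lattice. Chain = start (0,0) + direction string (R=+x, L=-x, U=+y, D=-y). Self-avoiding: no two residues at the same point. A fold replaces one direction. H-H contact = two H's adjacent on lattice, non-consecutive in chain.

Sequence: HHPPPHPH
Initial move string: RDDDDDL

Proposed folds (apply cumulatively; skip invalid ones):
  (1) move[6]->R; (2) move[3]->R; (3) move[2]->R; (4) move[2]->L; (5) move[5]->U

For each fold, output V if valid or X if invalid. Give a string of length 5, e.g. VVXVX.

Initial: RDDDDDL -> [(0, 0), (1, 0), (1, -1), (1, -2), (1, -3), (1, -4), (1, -5), (0, -5)]
Fold 1: move[6]->R => RDDDDDR VALID
Fold 2: move[3]->R => RDDRDDR VALID
Fold 3: move[2]->R => RDRRDDR VALID
Fold 4: move[2]->L => RDLRDDR INVALID (collision), skipped
Fold 5: move[5]->U => RDRRDUR INVALID (collision), skipped

Answer: VVVXX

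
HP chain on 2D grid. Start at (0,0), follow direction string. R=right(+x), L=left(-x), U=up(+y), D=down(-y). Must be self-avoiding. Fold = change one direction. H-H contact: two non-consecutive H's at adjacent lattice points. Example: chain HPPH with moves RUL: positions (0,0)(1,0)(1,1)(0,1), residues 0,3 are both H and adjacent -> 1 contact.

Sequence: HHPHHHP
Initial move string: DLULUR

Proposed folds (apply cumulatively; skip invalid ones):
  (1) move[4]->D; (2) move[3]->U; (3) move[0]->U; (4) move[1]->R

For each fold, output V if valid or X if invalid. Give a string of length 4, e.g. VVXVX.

Initial: DLULUR -> [(0, 0), (0, -1), (-1, -1), (-1, 0), (-2, 0), (-2, 1), (-1, 1)]
Fold 1: move[4]->D => DLULDR INVALID (collision), skipped
Fold 2: move[3]->U => DLUUUR VALID
Fold 3: move[0]->U => ULUUUR VALID
Fold 4: move[1]->R => URUUUR VALID

Answer: XVVV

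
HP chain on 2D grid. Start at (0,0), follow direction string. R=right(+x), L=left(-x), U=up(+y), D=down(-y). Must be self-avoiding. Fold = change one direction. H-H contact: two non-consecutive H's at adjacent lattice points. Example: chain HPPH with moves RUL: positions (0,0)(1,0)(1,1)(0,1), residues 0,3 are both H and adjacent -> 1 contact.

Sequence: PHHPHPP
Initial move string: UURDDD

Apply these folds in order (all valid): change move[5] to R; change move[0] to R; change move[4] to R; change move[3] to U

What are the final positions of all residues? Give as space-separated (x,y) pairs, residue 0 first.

Answer: (0,0) (1,0) (1,1) (2,1) (2,2) (3,2) (4,2)

Derivation:
Initial moves: UURDDD
Fold: move[5]->R => UURDDR (positions: [(0, 0), (0, 1), (0, 2), (1, 2), (1, 1), (1, 0), (2, 0)])
Fold: move[0]->R => RURDDR (positions: [(0, 0), (1, 0), (1, 1), (2, 1), (2, 0), (2, -1), (3, -1)])
Fold: move[4]->R => RURDRR (positions: [(0, 0), (1, 0), (1, 1), (2, 1), (2, 0), (3, 0), (4, 0)])
Fold: move[3]->U => RURURR (positions: [(0, 0), (1, 0), (1, 1), (2, 1), (2, 2), (3, 2), (4, 2)])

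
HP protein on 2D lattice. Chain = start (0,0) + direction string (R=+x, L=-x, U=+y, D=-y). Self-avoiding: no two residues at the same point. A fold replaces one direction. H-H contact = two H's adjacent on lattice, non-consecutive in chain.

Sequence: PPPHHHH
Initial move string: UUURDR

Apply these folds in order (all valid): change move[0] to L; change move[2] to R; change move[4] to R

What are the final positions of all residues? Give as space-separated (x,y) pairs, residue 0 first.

Initial moves: UUURDR
Fold: move[0]->L => LUURDR (positions: [(0, 0), (-1, 0), (-1, 1), (-1, 2), (0, 2), (0, 1), (1, 1)])
Fold: move[2]->R => LURRDR (positions: [(0, 0), (-1, 0), (-1, 1), (0, 1), (1, 1), (1, 0), (2, 0)])
Fold: move[4]->R => LURRRR (positions: [(0, 0), (-1, 0), (-1, 1), (0, 1), (1, 1), (2, 1), (3, 1)])

Answer: (0,0) (-1,0) (-1,1) (0,1) (1,1) (2,1) (3,1)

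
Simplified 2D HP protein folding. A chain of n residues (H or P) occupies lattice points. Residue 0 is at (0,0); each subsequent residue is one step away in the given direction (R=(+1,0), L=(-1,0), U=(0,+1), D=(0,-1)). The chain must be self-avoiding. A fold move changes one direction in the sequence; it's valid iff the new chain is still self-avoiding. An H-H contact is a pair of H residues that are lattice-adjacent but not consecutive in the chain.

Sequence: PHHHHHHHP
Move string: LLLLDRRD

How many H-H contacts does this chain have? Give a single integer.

Positions: [(0, 0), (-1, 0), (-2, 0), (-3, 0), (-4, 0), (-4, -1), (-3, -1), (-2, -1), (-2, -2)]
H-H contact: residue 2 @(-2,0) - residue 7 @(-2, -1)
H-H contact: residue 3 @(-3,0) - residue 6 @(-3, -1)

Answer: 2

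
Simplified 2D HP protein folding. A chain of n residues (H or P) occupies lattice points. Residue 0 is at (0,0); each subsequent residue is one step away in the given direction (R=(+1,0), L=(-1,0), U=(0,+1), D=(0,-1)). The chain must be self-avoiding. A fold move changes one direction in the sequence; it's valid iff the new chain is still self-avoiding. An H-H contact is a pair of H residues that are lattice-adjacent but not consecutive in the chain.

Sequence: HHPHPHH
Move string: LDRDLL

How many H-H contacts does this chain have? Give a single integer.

Positions: [(0, 0), (-1, 0), (-1, -1), (0, -1), (0, -2), (-1, -2), (-2, -2)]
H-H contact: residue 0 @(0,0) - residue 3 @(0, -1)

Answer: 1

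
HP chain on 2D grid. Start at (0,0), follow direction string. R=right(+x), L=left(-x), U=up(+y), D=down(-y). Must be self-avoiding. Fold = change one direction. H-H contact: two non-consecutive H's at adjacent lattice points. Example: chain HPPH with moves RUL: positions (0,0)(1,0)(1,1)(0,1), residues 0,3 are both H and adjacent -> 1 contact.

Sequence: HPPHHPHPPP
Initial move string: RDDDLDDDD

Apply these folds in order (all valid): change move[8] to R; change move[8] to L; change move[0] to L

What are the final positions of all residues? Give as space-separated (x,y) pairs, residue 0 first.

Initial moves: RDDDLDDDD
Fold: move[8]->R => RDDDLDDDR (positions: [(0, 0), (1, 0), (1, -1), (1, -2), (1, -3), (0, -3), (0, -4), (0, -5), (0, -6), (1, -6)])
Fold: move[8]->L => RDDDLDDDL (positions: [(0, 0), (1, 0), (1, -1), (1, -2), (1, -3), (0, -3), (0, -4), (0, -5), (0, -6), (-1, -6)])
Fold: move[0]->L => LDDDLDDDL (positions: [(0, 0), (-1, 0), (-1, -1), (-1, -2), (-1, -3), (-2, -3), (-2, -4), (-2, -5), (-2, -6), (-3, -6)])

Answer: (0,0) (-1,0) (-1,-1) (-1,-2) (-1,-3) (-2,-3) (-2,-4) (-2,-5) (-2,-6) (-3,-6)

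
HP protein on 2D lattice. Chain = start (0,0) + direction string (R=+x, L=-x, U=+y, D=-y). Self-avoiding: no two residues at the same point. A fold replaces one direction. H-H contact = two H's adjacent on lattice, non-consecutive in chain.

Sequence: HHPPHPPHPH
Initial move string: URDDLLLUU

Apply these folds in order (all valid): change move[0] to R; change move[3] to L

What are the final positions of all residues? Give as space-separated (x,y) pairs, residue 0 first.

Initial moves: URDDLLLUU
Fold: move[0]->R => RRDDLLLUU (positions: [(0, 0), (1, 0), (2, 0), (2, -1), (2, -2), (1, -2), (0, -2), (-1, -2), (-1, -1), (-1, 0)])
Fold: move[3]->L => RRDLLLLUU (positions: [(0, 0), (1, 0), (2, 0), (2, -1), (1, -1), (0, -1), (-1, -1), (-2, -1), (-2, 0), (-2, 1)])

Answer: (0,0) (1,0) (2,0) (2,-1) (1,-1) (0,-1) (-1,-1) (-2,-1) (-2,0) (-2,1)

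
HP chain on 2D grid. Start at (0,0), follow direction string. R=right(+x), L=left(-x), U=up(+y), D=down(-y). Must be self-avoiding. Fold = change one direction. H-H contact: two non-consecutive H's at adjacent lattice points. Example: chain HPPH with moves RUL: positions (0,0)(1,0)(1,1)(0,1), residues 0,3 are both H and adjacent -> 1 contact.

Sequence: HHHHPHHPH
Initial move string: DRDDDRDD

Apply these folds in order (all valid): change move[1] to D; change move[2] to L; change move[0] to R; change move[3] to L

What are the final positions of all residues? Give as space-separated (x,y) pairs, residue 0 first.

Initial moves: DRDDDRDD
Fold: move[1]->D => DDDDDRDD (positions: [(0, 0), (0, -1), (0, -2), (0, -3), (0, -4), (0, -5), (1, -5), (1, -6), (1, -7)])
Fold: move[2]->L => DDLDDRDD (positions: [(0, 0), (0, -1), (0, -2), (-1, -2), (-1, -3), (-1, -4), (0, -4), (0, -5), (0, -6)])
Fold: move[0]->R => RDLDDRDD (positions: [(0, 0), (1, 0), (1, -1), (0, -1), (0, -2), (0, -3), (1, -3), (1, -4), (1, -5)])
Fold: move[3]->L => RDLLDRDD (positions: [(0, 0), (1, 0), (1, -1), (0, -1), (-1, -1), (-1, -2), (0, -2), (0, -3), (0, -4)])

Answer: (0,0) (1,0) (1,-1) (0,-1) (-1,-1) (-1,-2) (0,-2) (0,-3) (0,-4)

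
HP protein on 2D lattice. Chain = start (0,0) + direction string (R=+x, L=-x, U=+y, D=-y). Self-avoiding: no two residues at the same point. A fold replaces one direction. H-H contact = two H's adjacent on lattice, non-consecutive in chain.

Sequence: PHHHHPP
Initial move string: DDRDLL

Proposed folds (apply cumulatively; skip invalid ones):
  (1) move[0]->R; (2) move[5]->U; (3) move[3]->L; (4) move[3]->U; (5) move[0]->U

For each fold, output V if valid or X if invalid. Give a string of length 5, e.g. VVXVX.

Answer: VXXXX

Derivation:
Initial: DDRDLL -> [(0, 0), (0, -1), (0, -2), (1, -2), (1, -3), (0, -3), (-1, -3)]
Fold 1: move[0]->R => RDRDLL VALID
Fold 2: move[5]->U => RDRDLU INVALID (collision), skipped
Fold 3: move[3]->L => RDRLLL INVALID (collision), skipped
Fold 4: move[3]->U => RDRULL INVALID (collision), skipped
Fold 5: move[0]->U => UDRDLL INVALID (collision), skipped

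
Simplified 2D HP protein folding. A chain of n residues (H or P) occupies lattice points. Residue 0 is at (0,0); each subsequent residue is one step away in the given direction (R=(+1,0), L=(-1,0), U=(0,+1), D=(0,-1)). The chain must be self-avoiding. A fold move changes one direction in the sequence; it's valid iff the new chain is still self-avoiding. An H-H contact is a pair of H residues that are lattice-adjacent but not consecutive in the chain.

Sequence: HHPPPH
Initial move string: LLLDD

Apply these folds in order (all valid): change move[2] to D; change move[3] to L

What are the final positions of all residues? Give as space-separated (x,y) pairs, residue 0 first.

Initial moves: LLLDD
Fold: move[2]->D => LLDDD (positions: [(0, 0), (-1, 0), (-2, 0), (-2, -1), (-2, -2), (-2, -3)])
Fold: move[3]->L => LLDLD (positions: [(0, 0), (-1, 0), (-2, 0), (-2, -1), (-3, -1), (-3, -2)])

Answer: (0,0) (-1,0) (-2,0) (-2,-1) (-3,-1) (-3,-2)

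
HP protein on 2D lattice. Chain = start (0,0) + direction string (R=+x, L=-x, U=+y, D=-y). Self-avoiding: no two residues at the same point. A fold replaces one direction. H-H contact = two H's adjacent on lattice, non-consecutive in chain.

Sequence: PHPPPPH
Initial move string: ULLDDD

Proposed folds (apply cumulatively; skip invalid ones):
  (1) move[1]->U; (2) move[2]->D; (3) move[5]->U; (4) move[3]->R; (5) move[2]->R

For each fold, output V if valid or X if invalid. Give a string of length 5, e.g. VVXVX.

Initial: ULLDDD -> [(0, 0), (0, 1), (-1, 1), (-2, 1), (-2, 0), (-2, -1), (-2, -2)]
Fold 1: move[1]->U => UULDDD VALID
Fold 2: move[2]->D => UUDDDD INVALID (collision), skipped
Fold 3: move[5]->U => UULDDU INVALID (collision), skipped
Fold 4: move[3]->R => UULRDD INVALID (collision), skipped
Fold 5: move[2]->R => UURDDD VALID

Answer: VXXXV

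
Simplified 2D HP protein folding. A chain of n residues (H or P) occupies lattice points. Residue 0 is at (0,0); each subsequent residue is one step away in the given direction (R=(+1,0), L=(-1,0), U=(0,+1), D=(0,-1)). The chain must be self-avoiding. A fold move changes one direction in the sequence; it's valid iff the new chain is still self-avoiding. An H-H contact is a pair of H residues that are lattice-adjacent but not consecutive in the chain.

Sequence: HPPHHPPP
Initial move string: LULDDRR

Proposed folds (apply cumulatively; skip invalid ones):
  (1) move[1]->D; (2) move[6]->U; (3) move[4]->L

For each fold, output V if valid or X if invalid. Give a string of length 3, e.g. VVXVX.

Answer: VVX

Derivation:
Initial: LULDDRR -> [(0, 0), (-1, 0), (-1, 1), (-2, 1), (-2, 0), (-2, -1), (-1, -1), (0, -1)]
Fold 1: move[1]->D => LDLDDRR VALID
Fold 2: move[6]->U => LDLDDRU VALID
Fold 3: move[4]->L => LDLDLRU INVALID (collision), skipped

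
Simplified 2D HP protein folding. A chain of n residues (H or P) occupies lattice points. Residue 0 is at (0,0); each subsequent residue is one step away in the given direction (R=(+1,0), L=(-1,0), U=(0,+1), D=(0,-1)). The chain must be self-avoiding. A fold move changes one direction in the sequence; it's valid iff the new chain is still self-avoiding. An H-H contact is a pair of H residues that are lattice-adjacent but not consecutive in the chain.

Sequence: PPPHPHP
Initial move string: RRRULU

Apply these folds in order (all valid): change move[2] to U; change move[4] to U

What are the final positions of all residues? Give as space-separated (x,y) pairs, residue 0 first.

Answer: (0,0) (1,0) (2,0) (2,1) (2,2) (2,3) (2,4)

Derivation:
Initial moves: RRRULU
Fold: move[2]->U => RRUULU (positions: [(0, 0), (1, 0), (2, 0), (2, 1), (2, 2), (1, 2), (1, 3)])
Fold: move[4]->U => RRUUUU (positions: [(0, 0), (1, 0), (2, 0), (2, 1), (2, 2), (2, 3), (2, 4)])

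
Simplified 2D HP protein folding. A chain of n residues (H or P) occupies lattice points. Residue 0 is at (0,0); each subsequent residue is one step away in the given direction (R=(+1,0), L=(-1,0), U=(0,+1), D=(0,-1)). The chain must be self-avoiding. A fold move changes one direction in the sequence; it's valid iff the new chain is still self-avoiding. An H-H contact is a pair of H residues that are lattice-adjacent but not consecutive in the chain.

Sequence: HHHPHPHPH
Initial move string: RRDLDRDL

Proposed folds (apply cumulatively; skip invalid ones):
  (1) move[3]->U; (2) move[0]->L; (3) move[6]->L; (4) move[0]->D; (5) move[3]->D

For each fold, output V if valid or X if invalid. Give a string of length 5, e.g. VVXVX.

Answer: XXXVV

Derivation:
Initial: RRDLDRDL -> [(0, 0), (1, 0), (2, 0), (2, -1), (1, -1), (1, -2), (2, -2), (2, -3), (1, -3)]
Fold 1: move[3]->U => RRDUDRDL INVALID (collision), skipped
Fold 2: move[0]->L => LRDLDRDL INVALID (collision), skipped
Fold 3: move[6]->L => RRDLDRLL INVALID (collision), skipped
Fold 4: move[0]->D => DRDLDRDL VALID
Fold 5: move[3]->D => DRDDDRDL VALID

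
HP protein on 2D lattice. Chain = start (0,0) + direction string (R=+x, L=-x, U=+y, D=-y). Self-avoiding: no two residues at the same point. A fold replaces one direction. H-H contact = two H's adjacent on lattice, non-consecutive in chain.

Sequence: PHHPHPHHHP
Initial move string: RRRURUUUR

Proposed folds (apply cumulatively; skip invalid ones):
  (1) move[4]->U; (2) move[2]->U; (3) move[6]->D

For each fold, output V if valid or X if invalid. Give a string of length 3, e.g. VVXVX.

Answer: VVX

Derivation:
Initial: RRRURUUUR -> [(0, 0), (1, 0), (2, 0), (3, 0), (3, 1), (4, 1), (4, 2), (4, 3), (4, 4), (5, 4)]
Fold 1: move[4]->U => RRRUUUUUR VALID
Fold 2: move[2]->U => RRUUUUUUR VALID
Fold 3: move[6]->D => RRUUUUDUR INVALID (collision), skipped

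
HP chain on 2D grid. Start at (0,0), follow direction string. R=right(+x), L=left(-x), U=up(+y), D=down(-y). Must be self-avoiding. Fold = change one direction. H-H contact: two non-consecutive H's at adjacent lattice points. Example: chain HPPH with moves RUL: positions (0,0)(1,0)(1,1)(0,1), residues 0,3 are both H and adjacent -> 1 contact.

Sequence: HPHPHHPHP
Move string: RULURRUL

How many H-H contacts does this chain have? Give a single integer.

Positions: [(0, 0), (1, 0), (1, 1), (0, 1), (0, 2), (1, 2), (2, 2), (2, 3), (1, 3)]
H-H contact: residue 2 @(1,1) - residue 5 @(1, 2)

Answer: 1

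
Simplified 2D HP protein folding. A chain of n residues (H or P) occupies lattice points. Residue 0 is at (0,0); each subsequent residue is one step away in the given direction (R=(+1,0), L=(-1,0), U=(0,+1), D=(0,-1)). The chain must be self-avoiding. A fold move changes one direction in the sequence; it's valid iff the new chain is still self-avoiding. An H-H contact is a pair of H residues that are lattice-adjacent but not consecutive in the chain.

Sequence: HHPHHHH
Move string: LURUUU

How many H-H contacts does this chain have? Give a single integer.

Positions: [(0, 0), (-1, 0), (-1, 1), (0, 1), (0, 2), (0, 3), (0, 4)]
H-H contact: residue 0 @(0,0) - residue 3 @(0, 1)

Answer: 1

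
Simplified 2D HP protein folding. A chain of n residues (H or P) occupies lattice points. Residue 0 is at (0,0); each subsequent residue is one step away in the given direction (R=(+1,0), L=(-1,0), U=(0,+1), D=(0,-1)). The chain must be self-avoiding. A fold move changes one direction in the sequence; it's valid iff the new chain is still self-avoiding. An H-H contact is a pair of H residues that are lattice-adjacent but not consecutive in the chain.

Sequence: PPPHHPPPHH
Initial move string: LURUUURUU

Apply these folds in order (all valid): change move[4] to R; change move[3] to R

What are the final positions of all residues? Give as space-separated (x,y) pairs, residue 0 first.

Initial moves: LURUUURUU
Fold: move[4]->R => LURURURUU (positions: [(0, 0), (-1, 0), (-1, 1), (0, 1), (0, 2), (1, 2), (1, 3), (2, 3), (2, 4), (2, 5)])
Fold: move[3]->R => LURRRURUU (positions: [(0, 0), (-1, 0), (-1, 1), (0, 1), (1, 1), (2, 1), (2, 2), (3, 2), (3, 3), (3, 4)])

Answer: (0,0) (-1,0) (-1,1) (0,1) (1,1) (2,1) (2,2) (3,2) (3,3) (3,4)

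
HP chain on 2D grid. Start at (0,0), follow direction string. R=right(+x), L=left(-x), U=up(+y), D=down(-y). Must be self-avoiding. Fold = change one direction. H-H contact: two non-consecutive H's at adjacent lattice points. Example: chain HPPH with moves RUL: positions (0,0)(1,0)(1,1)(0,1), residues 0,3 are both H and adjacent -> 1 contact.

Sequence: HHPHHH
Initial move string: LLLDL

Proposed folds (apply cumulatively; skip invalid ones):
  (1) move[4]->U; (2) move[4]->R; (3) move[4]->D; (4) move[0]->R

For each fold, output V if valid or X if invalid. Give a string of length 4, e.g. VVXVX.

Answer: XVVX

Derivation:
Initial: LLLDL -> [(0, 0), (-1, 0), (-2, 0), (-3, 0), (-3, -1), (-4, -1)]
Fold 1: move[4]->U => LLLDU INVALID (collision), skipped
Fold 2: move[4]->R => LLLDR VALID
Fold 3: move[4]->D => LLLDD VALID
Fold 4: move[0]->R => RLLDD INVALID (collision), skipped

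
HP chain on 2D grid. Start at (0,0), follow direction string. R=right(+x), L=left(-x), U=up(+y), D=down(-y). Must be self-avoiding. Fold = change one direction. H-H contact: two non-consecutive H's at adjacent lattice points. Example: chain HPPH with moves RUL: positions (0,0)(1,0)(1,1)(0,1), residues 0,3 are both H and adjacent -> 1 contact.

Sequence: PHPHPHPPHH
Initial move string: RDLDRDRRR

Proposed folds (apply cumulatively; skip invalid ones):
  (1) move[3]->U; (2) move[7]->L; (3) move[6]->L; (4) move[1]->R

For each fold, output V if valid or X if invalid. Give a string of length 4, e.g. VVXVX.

Answer: XXXX

Derivation:
Initial: RDLDRDRRR -> [(0, 0), (1, 0), (1, -1), (0, -1), (0, -2), (1, -2), (1, -3), (2, -3), (3, -3), (4, -3)]
Fold 1: move[3]->U => RDLURDRRR INVALID (collision), skipped
Fold 2: move[7]->L => RDLDRDRLR INVALID (collision), skipped
Fold 3: move[6]->L => RDLDRDLRR INVALID (collision), skipped
Fold 4: move[1]->R => RRLDRDRRR INVALID (collision), skipped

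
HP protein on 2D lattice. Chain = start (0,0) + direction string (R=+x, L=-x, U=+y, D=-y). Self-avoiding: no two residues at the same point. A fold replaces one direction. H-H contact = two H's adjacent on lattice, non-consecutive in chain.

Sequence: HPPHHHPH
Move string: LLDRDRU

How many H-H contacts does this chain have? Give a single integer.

Answer: 2

Derivation:
Positions: [(0, 0), (-1, 0), (-2, 0), (-2, -1), (-1, -1), (-1, -2), (0, -2), (0, -1)]
H-H contact: residue 0 @(0,0) - residue 7 @(0, -1)
H-H contact: residue 4 @(-1,-1) - residue 7 @(0, -1)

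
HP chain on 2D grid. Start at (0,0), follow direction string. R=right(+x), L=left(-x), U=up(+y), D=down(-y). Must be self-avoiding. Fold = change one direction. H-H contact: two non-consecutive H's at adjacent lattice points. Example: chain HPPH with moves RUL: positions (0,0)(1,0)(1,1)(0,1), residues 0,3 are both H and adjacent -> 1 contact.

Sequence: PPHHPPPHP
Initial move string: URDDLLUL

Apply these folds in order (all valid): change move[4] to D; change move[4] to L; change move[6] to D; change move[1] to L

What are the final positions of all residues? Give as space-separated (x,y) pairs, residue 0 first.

Initial moves: URDDLLUL
Fold: move[4]->D => URDDDLUL (positions: [(0, 0), (0, 1), (1, 1), (1, 0), (1, -1), (1, -2), (0, -2), (0, -1), (-1, -1)])
Fold: move[4]->L => URDDLLUL (positions: [(0, 0), (0, 1), (1, 1), (1, 0), (1, -1), (0, -1), (-1, -1), (-1, 0), (-2, 0)])
Fold: move[6]->D => URDDLLDL (positions: [(0, 0), (0, 1), (1, 1), (1, 0), (1, -1), (0, -1), (-1, -1), (-1, -2), (-2, -2)])
Fold: move[1]->L => ULDDLLDL (positions: [(0, 0), (0, 1), (-1, 1), (-1, 0), (-1, -1), (-2, -1), (-3, -1), (-3, -2), (-4, -2)])

Answer: (0,0) (0,1) (-1,1) (-1,0) (-1,-1) (-2,-1) (-3,-1) (-3,-2) (-4,-2)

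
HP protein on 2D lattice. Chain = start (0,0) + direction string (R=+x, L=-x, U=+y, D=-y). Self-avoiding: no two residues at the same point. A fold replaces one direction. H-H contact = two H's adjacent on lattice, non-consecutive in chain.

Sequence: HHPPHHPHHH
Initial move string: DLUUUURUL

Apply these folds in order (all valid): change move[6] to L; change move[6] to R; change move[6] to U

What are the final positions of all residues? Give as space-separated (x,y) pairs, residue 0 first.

Answer: (0,0) (0,-1) (-1,-1) (-1,0) (-1,1) (-1,2) (-1,3) (-1,4) (-1,5) (-2,5)

Derivation:
Initial moves: DLUUUURUL
Fold: move[6]->L => DLUUUULUL (positions: [(0, 0), (0, -1), (-1, -1), (-1, 0), (-1, 1), (-1, 2), (-1, 3), (-2, 3), (-2, 4), (-3, 4)])
Fold: move[6]->R => DLUUUURUL (positions: [(0, 0), (0, -1), (-1, -1), (-1, 0), (-1, 1), (-1, 2), (-1, 3), (0, 3), (0, 4), (-1, 4)])
Fold: move[6]->U => DLUUUUUUL (positions: [(0, 0), (0, -1), (-1, -1), (-1, 0), (-1, 1), (-1, 2), (-1, 3), (-1, 4), (-1, 5), (-2, 5)])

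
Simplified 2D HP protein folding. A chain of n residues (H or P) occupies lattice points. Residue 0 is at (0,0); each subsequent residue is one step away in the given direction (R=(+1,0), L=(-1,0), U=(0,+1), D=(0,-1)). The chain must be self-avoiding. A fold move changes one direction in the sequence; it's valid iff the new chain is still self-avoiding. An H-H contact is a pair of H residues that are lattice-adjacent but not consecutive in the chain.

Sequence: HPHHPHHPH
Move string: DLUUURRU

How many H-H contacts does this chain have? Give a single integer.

Positions: [(0, 0), (0, -1), (-1, -1), (-1, 0), (-1, 1), (-1, 2), (0, 2), (1, 2), (1, 3)]
H-H contact: residue 0 @(0,0) - residue 3 @(-1, 0)

Answer: 1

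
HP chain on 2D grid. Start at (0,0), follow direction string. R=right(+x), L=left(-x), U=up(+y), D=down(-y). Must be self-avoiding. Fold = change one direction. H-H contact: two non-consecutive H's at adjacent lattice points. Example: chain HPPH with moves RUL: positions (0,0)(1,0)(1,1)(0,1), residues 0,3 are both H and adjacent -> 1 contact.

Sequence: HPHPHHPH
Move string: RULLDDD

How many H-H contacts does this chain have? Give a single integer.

Positions: [(0, 0), (1, 0), (1, 1), (0, 1), (-1, 1), (-1, 0), (-1, -1), (-1, -2)]
H-H contact: residue 0 @(0,0) - residue 5 @(-1, 0)

Answer: 1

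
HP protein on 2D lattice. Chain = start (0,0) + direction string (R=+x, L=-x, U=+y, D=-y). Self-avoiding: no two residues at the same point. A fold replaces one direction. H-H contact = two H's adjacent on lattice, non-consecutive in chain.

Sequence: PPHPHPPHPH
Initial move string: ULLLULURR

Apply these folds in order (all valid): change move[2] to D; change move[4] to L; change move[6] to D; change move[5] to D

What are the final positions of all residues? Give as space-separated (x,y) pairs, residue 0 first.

Answer: (0,0) (0,1) (-1,1) (-1,0) (-2,0) (-3,0) (-3,-1) (-3,-2) (-2,-2) (-1,-2)

Derivation:
Initial moves: ULLLULURR
Fold: move[2]->D => ULDLULURR (positions: [(0, 0), (0, 1), (-1, 1), (-1, 0), (-2, 0), (-2, 1), (-3, 1), (-3, 2), (-2, 2), (-1, 2)])
Fold: move[4]->L => ULDLLLURR (positions: [(0, 0), (0, 1), (-1, 1), (-1, 0), (-2, 0), (-3, 0), (-4, 0), (-4, 1), (-3, 1), (-2, 1)])
Fold: move[6]->D => ULDLLLDRR (positions: [(0, 0), (0, 1), (-1, 1), (-1, 0), (-2, 0), (-3, 0), (-4, 0), (-4, -1), (-3, -1), (-2, -1)])
Fold: move[5]->D => ULDLLDDRR (positions: [(0, 0), (0, 1), (-1, 1), (-1, 0), (-2, 0), (-3, 0), (-3, -1), (-3, -2), (-2, -2), (-1, -2)])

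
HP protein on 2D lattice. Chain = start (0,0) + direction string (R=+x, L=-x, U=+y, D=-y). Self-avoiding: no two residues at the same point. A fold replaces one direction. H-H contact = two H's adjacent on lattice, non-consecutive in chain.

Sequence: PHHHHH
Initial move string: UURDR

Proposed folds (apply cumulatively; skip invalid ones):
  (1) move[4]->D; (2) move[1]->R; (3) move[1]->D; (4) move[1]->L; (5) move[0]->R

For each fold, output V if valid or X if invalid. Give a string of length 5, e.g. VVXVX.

Answer: VVXXV

Derivation:
Initial: UURDR -> [(0, 0), (0, 1), (0, 2), (1, 2), (1, 1), (2, 1)]
Fold 1: move[4]->D => UURDD VALID
Fold 2: move[1]->R => URRDD VALID
Fold 3: move[1]->D => UDRDD INVALID (collision), skipped
Fold 4: move[1]->L => ULRDD INVALID (collision), skipped
Fold 5: move[0]->R => RRRDD VALID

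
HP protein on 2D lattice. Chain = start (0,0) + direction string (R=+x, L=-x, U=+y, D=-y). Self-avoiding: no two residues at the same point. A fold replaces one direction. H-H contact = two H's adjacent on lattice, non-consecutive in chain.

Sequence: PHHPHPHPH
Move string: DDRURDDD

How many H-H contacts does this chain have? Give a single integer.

Positions: [(0, 0), (0, -1), (0, -2), (1, -2), (1, -1), (2, -1), (2, -2), (2, -3), (2, -4)]
H-H contact: residue 1 @(0,-1) - residue 4 @(1, -1)

Answer: 1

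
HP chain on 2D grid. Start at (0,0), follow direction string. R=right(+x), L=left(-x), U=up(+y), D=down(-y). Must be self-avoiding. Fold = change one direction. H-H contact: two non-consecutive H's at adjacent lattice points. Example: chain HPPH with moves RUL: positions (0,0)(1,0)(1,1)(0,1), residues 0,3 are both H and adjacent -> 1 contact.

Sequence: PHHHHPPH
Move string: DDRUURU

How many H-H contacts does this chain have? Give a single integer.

Positions: [(0, 0), (0, -1), (0, -2), (1, -2), (1, -1), (1, 0), (2, 0), (2, 1)]
H-H contact: residue 1 @(0,-1) - residue 4 @(1, -1)

Answer: 1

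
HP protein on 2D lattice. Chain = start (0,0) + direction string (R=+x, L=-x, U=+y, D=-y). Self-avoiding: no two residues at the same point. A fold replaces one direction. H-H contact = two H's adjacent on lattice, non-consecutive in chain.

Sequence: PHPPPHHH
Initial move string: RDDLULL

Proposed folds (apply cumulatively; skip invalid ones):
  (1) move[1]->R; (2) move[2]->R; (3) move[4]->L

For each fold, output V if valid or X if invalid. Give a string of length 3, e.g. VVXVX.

Answer: XXV

Derivation:
Initial: RDDLULL -> [(0, 0), (1, 0), (1, -1), (1, -2), (0, -2), (0, -1), (-1, -1), (-2, -1)]
Fold 1: move[1]->R => RRDLULL INVALID (collision), skipped
Fold 2: move[2]->R => RDRLULL INVALID (collision), skipped
Fold 3: move[4]->L => RDDLLLL VALID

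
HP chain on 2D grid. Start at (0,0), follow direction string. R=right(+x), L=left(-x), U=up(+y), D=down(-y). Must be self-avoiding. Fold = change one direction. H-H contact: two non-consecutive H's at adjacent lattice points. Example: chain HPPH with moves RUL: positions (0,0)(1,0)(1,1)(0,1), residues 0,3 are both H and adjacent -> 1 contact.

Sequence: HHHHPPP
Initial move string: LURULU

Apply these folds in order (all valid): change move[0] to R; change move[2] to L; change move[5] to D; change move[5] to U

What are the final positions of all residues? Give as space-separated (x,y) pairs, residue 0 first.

Answer: (0,0) (1,0) (1,1) (0,1) (0,2) (-1,2) (-1,3)

Derivation:
Initial moves: LURULU
Fold: move[0]->R => RURULU (positions: [(0, 0), (1, 0), (1, 1), (2, 1), (2, 2), (1, 2), (1, 3)])
Fold: move[2]->L => RULULU (positions: [(0, 0), (1, 0), (1, 1), (0, 1), (0, 2), (-1, 2), (-1, 3)])
Fold: move[5]->D => RULULD (positions: [(0, 0), (1, 0), (1, 1), (0, 1), (0, 2), (-1, 2), (-1, 1)])
Fold: move[5]->U => RULULU (positions: [(0, 0), (1, 0), (1, 1), (0, 1), (0, 2), (-1, 2), (-1, 3)])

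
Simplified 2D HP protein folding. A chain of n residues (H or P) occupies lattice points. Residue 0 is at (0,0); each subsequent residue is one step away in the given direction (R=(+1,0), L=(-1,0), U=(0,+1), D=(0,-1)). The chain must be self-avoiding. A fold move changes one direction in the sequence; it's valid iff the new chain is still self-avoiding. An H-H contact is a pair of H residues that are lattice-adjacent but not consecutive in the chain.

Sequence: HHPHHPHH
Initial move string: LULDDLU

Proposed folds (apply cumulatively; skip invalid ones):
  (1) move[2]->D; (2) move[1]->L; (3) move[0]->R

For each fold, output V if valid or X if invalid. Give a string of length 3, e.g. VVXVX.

Initial: LULDDLU -> [(0, 0), (-1, 0), (-1, 1), (-2, 1), (-2, 0), (-2, -1), (-3, -1), (-3, 0)]
Fold 1: move[2]->D => LUDDDLU INVALID (collision), skipped
Fold 2: move[1]->L => LLLDDLU VALID
Fold 3: move[0]->R => RLLDDLU INVALID (collision), skipped

Answer: XVX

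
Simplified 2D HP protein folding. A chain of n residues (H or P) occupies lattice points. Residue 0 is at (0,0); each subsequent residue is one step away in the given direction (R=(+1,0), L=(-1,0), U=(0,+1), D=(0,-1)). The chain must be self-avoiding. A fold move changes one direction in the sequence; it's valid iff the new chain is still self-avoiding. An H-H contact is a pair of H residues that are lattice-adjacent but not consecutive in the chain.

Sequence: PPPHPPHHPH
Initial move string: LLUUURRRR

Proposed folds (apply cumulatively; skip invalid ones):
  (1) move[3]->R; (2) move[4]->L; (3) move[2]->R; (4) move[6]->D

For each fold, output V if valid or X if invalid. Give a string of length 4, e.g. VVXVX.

Answer: VXXV

Derivation:
Initial: LLUUURRRR -> [(0, 0), (-1, 0), (-2, 0), (-2, 1), (-2, 2), (-2, 3), (-1, 3), (0, 3), (1, 3), (2, 3)]
Fold 1: move[3]->R => LLURURRRR VALID
Fold 2: move[4]->L => LLURLRRRR INVALID (collision), skipped
Fold 3: move[2]->R => LLRRURRRR INVALID (collision), skipped
Fold 4: move[6]->D => LLURURDRR VALID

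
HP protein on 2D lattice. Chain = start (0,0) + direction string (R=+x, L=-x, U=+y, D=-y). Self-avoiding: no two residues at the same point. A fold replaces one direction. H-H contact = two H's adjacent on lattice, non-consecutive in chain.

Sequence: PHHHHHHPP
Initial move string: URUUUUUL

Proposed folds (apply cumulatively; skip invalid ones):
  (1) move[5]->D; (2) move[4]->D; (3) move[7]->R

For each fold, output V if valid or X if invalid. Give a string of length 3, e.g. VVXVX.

Answer: XXV

Derivation:
Initial: URUUUUUL -> [(0, 0), (0, 1), (1, 1), (1, 2), (1, 3), (1, 4), (1, 5), (1, 6), (0, 6)]
Fold 1: move[5]->D => URUUUDUL INVALID (collision), skipped
Fold 2: move[4]->D => URUUDUUL INVALID (collision), skipped
Fold 3: move[7]->R => URUUUUUR VALID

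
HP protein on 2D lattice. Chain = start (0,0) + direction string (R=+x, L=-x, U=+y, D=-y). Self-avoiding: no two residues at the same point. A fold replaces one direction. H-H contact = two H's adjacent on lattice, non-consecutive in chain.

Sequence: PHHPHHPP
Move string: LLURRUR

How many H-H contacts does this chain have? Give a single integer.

Answer: 1

Derivation:
Positions: [(0, 0), (-1, 0), (-2, 0), (-2, 1), (-1, 1), (0, 1), (0, 2), (1, 2)]
H-H contact: residue 1 @(-1,0) - residue 4 @(-1, 1)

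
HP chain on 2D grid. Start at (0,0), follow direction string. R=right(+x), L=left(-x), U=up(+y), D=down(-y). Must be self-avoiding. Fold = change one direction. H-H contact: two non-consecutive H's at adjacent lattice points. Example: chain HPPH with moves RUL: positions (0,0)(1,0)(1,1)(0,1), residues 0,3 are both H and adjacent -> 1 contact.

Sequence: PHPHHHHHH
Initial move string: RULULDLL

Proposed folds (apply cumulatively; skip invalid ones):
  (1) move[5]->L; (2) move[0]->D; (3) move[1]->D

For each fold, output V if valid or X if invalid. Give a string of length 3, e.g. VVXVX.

Answer: VXX

Derivation:
Initial: RULULDLL -> [(0, 0), (1, 0), (1, 1), (0, 1), (0, 2), (-1, 2), (-1, 1), (-2, 1), (-3, 1)]
Fold 1: move[5]->L => RULULLLL VALID
Fold 2: move[0]->D => DULULLLL INVALID (collision), skipped
Fold 3: move[1]->D => RDLULLLL INVALID (collision), skipped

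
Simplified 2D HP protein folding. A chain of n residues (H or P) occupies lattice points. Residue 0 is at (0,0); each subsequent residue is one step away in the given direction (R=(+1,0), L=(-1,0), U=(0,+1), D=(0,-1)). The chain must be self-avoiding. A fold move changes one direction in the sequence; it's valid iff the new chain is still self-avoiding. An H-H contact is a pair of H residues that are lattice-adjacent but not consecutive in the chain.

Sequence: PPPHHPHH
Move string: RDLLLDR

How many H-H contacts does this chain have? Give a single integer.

Answer: 1

Derivation:
Positions: [(0, 0), (1, 0), (1, -1), (0, -1), (-1, -1), (-2, -1), (-2, -2), (-1, -2)]
H-H contact: residue 4 @(-1,-1) - residue 7 @(-1, -2)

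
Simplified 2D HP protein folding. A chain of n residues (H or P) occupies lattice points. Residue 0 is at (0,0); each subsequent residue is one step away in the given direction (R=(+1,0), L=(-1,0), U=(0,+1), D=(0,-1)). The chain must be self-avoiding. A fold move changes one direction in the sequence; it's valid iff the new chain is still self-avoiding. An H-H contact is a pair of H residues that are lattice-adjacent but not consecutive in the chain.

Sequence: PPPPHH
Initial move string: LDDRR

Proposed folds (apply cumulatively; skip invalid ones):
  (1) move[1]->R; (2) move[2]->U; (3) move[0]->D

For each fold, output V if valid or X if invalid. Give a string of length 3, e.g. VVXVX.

Answer: XXV

Derivation:
Initial: LDDRR -> [(0, 0), (-1, 0), (-1, -1), (-1, -2), (0, -2), (1, -2)]
Fold 1: move[1]->R => LRDRR INVALID (collision), skipped
Fold 2: move[2]->U => LDURR INVALID (collision), skipped
Fold 3: move[0]->D => DDDRR VALID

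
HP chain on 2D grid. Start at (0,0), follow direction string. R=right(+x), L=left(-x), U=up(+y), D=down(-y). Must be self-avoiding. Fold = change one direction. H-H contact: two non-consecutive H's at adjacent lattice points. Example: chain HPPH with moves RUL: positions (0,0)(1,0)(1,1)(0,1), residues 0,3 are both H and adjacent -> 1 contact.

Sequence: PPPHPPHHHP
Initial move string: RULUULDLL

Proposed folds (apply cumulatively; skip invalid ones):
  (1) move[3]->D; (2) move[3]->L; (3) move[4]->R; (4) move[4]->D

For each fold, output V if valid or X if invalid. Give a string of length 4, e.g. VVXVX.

Initial: RULUULDLL -> [(0, 0), (1, 0), (1, 1), (0, 1), (0, 2), (0, 3), (-1, 3), (-1, 2), (-2, 2), (-3, 2)]
Fold 1: move[3]->D => RULDULDLL INVALID (collision), skipped
Fold 2: move[3]->L => RULLULDLL VALID
Fold 3: move[4]->R => RULLRLDLL INVALID (collision), skipped
Fold 4: move[4]->D => RULLDLDLL VALID

Answer: XVXV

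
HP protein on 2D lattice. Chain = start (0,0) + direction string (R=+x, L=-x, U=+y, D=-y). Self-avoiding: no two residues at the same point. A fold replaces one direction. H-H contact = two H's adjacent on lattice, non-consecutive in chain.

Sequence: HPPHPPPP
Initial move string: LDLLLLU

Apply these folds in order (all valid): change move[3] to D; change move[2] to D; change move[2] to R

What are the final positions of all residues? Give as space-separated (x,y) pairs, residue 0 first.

Answer: (0,0) (-1,0) (-1,-1) (0,-1) (0,-2) (-1,-2) (-2,-2) (-2,-1)

Derivation:
Initial moves: LDLLLLU
Fold: move[3]->D => LDLDLLU (positions: [(0, 0), (-1, 0), (-1, -1), (-2, -1), (-2, -2), (-3, -2), (-4, -2), (-4, -1)])
Fold: move[2]->D => LDDDLLU (positions: [(0, 0), (-1, 0), (-1, -1), (-1, -2), (-1, -3), (-2, -3), (-3, -3), (-3, -2)])
Fold: move[2]->R => LDRDLLU (positions: [(0, 0), (-1, 0), (-1, -1), (0, -1), (0, -2), (-1, -2), (-2, -2), (-2, -1)])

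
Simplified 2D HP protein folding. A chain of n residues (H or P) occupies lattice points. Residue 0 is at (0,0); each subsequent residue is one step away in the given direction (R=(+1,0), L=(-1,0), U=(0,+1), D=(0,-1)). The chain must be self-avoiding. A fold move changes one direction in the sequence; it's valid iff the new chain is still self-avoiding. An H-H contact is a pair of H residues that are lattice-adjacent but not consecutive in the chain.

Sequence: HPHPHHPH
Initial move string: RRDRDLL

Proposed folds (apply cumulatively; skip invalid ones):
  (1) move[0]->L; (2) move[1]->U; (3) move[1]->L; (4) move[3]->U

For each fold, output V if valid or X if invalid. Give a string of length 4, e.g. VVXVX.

Answer: XXXX

Derivation:
Initial: RRDRDLL -> [(0, 0), (1, 0), (2, 0), (2, -1), (3, -1), (3, -2), (2, -2), (1, -2)]
Fold 1: move[0]->L => LRDRDLL INVALID (collision), skipped
Fold 2: move[1]->U => RUDRDLL INVALID (collision), skipped
Fold 3: move[1]->L => RLDRDLL INVALID (collision), skipped
Fold 4: move[3]->U => RRDUDLL INVALID (collision), skipped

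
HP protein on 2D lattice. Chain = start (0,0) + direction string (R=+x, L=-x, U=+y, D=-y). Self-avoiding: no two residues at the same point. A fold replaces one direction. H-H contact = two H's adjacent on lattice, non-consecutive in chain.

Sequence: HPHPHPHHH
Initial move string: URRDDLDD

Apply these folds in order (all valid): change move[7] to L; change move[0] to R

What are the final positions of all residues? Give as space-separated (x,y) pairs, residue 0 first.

Initial moves: URRDDLDD
Fold: move[7]->L => URRDDLDL (positions: [(0, 0), (0, 1), (1, 1), (2, 1), (2, 0), (2, -1), (1, -1), (1, -2), (0, -2)])
Fold: move[0]->R => RRRDDLDL (positions: [(0, 0), (1, 0), (2, 0), (3, 0), (3, -1), (3, -2), (2, -2), (2, -3), (1, -3)])

Answer: (0,0) (1,0) (2,0) (3,0) (3,-1) (3,-2) (2,-2) (2,-3) (1,-3)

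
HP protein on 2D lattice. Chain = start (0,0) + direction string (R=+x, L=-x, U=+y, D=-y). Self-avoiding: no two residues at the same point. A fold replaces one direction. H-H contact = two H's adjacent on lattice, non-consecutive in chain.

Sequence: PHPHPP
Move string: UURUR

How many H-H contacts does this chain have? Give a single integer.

Answer: 0

Derivation:
Positions: [(0, 0), (0, 1), (0, 2), (1, 2), (1, 3), (2, 3)]
No H-H contacts found.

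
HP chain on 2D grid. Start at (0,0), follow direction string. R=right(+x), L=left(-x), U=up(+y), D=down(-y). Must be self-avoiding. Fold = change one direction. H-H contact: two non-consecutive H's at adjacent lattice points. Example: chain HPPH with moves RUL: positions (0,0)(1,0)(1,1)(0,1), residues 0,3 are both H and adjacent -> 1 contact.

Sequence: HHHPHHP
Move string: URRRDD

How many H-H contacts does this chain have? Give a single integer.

Answer: 0

Derivation:
Positions: [(0, 0), (0, 1), (1, 1), (2, 1), (3, 1), (3, 0), (3, -1)]
No H-H contacts found.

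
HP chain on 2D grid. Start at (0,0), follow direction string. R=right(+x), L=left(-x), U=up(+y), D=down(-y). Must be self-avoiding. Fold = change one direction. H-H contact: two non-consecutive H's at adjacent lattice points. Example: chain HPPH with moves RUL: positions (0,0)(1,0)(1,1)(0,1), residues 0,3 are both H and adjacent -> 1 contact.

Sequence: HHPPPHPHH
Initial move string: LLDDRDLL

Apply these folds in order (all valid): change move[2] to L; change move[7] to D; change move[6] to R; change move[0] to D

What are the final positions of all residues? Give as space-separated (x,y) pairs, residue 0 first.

Answer: (0,0) (0,-1) (-1,-1) (-2,-1) (-2,-2) (-1,-2) (-1,-3) (0,-3) (0,-4)

Derivation:
Initial moves: LLDDRDLL
Fold: move[2]->L => LLLDRDLL (positions: [(0, 0), (-1, 0), (-2, 0), (-3, 0), (-3, -1), (-2, -1), (-2, -2), (-3, -2), (-4, -2)])
Fold: move[7]->D => LLLDRDLD (positions: [(0, 0), (-1, 0), (-2, 0), (-3, 0), (-3, -1), (-2, -1), (-2, -2), (-3, -2), (-3, -3)])
Fold: move[6]->R => LLLDRDRD (positions: [(0, 0), (-1, 0), (-2, 0), (-3, 0), (-3, -1), (-2, -1), (-2, -2), (-1, -2), (-1, -3)])
Fold: move[0]->D => DLLDRDRD (positions: [(0, 0), (0, -1), (-1, -1), (-2, -1), (-2, -2), (-1, -2), (-1, -3), (0, -3), (0, -4)])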